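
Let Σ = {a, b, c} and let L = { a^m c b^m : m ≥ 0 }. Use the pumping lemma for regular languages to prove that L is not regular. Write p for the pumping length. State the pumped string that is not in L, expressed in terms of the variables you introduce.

Assume L is regular. Let p be the pumping length given by the pumping lemma.
Take w = a^p c b^p ∈ L with |w| = 2p+1 ≥ p.
Write w = xyz as guaranteed by the lemma, with |xy| ≤ p and y is nonempty.
The first p characters of w are a's, so xy (and hence y) consists only of a's. Write y = a^k, 1 ≤ k ≤ p.
Pump with i = 2: xy^2z = a^{p+k} c b^p, which would require p+k = p. But k ≥ 1, so xy^2z ∉ L.
Contradiction. Therefore L is not regular.

a^{p+k} c b^p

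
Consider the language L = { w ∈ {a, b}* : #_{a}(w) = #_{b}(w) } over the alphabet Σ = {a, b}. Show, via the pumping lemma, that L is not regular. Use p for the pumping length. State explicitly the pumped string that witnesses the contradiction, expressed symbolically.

a^{p+k} b^p

Toward a contradiction, assume L is regular with pumping length p.
Choose w = a^p b^p ∈ L with |w| = 2p ≥ p.
Write w = xyz as guaranteed by the lemma, with |xy| ≤ p and |y| > 0.
The first p characters of w are a's, so xy (and hence y) consists only of a's. Write y = a^k, 1 ≤ k ≤ p.
Pump with i = 2: xy^2z = a^{p+k} b^p has p+k occurrences of a but only p of b. Since k ≥ 1 the counts differ, so xy^2z ∉ L.
This contradicts the pumping lemma, so L is not regular.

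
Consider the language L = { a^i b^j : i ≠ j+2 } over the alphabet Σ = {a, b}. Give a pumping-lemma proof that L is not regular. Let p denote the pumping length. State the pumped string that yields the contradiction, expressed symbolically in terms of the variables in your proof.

Assume L is regular; let p be its pumping constant.
Choose w = a^p b^{p+p!-2}. Since p ≠ (p+p!-2)+2 = p+p!, w ∈ L; and |w| ≥ p.
Write w = xyz as guaranteed by the lemma, with |xy| ≤ p and |y| ≥ 1.
The first p characters of w are a's, so xy (and hence y) consists only of a's. Write y = a^k, 1 ≤ k ≤ p.
Since 1 ≤ k ≤ p, k divides p!; set t = 1 + p!/k. Then xy^t z has p + (p!/k)·k = p + p! copies of a. Now the a-count is p+p! and (b-count)+2 = (p+p!-2)+2 = p+p!, so i ≠ j+2 fails. So xy^t z = a^{p+p!} b^{p+p!-2} ∉ L.
This contradicts the pumping lemma, so L is not regular.

a^{p+p!} b^{p+p!-2}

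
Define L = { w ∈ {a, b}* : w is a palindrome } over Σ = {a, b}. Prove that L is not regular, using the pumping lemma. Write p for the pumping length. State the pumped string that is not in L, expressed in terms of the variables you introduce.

Toward a contradiction, assume L is regular with pumping length p.
Take w = a^p b a^p, a palindrome of length 2p+1 ≥ p.
By the pumping lemma, w = xyz with |xy| ≤ p and y is nonempty.
Since the first p symbols of w are all a's and |xy| ≤ p, y lies entirely in the leading a-block: y = a^k for some k with 1 ≤ k ≤ p.
Pump with i = 2: xy^2z = a^{p+k} b a^p. Its reverse is a^p b a^{p+k}, which differs from xy^2z since k ≥ 1. So xy^2z is not a palindrome and xy^2z ∉ L.
This is a contradiction; hence L is not regular.

a^{p+k} b a^p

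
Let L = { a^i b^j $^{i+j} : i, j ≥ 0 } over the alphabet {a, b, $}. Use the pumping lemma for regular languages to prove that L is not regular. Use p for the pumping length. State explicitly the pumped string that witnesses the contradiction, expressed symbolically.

a^{p+k} b^p $^{2p}

Toward a contradiction, assume L is regular with pumping length p.
Take w = a^p b^p $^{2p} ∈ L (with i=j=p, i+j=2p), |w| = 4p ≥ p.
Write w = xyz as guaranteed by the lemma, with |xy| ≤ p and |y| ≥ 1.
The first p characters of w are a's, so xy (and hence y) consists only of a's. Write y = a^k, 1 ≤ k ≤ p.
Consider xy^2z = a^{p+k} b^p $^{2p}. Now the a- and b-counts sum to 2p+k, but the $-count is 2p ≠ 2p+k. So xy^2z ∉ L.
Contradiction. Therefore L is not regular.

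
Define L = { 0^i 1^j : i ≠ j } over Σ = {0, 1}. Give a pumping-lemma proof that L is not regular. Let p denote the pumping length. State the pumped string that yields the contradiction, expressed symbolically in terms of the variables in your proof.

0^{p+p!} 1^{p+p!}

Toward a contradiction, assume L is regular with pumping length p.
Choose w = 0^p 1^{p+p!}. Since p ≠ p+p!, w ∈ L; and |w| ≥ p.
Write w = xyz as guaranteed by the lemma, with |xy| ≤ p and y is nonempty.
The first p characters of w are 0's, so xy (and hence y) consists only of 0's. Write y = 0^k, 1 ≤ k ≤ p.
Since 1 ≤ k ≤ p, k divides p!; set t = 1 + p!/k. Then xy^t z has p + (p!/k)·k = p + p! copies of 0. Now the 0-count equals the 1-count, so i ≠ j fails. So xy^t z = 0^{p+p!} 1^{p+p!} ∉ L.
This is a contradiction; hence L is not regular.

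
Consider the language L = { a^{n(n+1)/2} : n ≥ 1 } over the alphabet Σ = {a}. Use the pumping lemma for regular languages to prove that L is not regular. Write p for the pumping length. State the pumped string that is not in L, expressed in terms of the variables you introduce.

Suppose for contradiction that L is regular, and let p be the pumping length.
Take w = a^{p(p+1)/2} ∈ L with |w| = p(p+1)/2 ≥ p.
The pumping lemma gives a decomposition w = xyz where |xy| ≤ p and y is nonempty.
Then y = a^k for some k with 1 ≤ k ≤ p.
Pump with i = 2: xy^2z = a^{p(p+1)/2+k}. Since 1 ≤ k ≤ p, p(p+1)/2 < p(p+1)/2+k ≤ p(p+1)/2+p < (p+1)(p+2)/2, so p(p+1)/2+k is strictly between consecutive triangular numbers. So xy^2z ∉ L.
This contradicts the pumping lemma, so L is not regular.

a^{p(p+1)/2+k}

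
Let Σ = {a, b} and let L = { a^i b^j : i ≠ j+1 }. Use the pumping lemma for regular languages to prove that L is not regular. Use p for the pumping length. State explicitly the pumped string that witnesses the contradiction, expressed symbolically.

a^{p+p!} b^{p+p!-1}

Assume L is regular; let p be its pumping constant.
Choose w = a^p b^{p+p!-1}. Since p ≠ (p+p!-1)+1 = p+p!, w ∈ L; and |w| ≥ p.
By the pumping lemma, w = xyz with |xy| ≤ p and y is nonempty.
Because |xy| ≤ p and w begins with p copies of a, we have y = a^k with 1 ≤ k ≤ p.
Since 1 ≤ k ≤ p, k divides p!; set t = 1 + p!/k. Then xy^t z has p + (p!/k)·k = p + p! copies of a. Now the a-count is p+p! and (b-count)+1 = (p+p!-1)+1 = p+p!, so i ≠ j+1 fails. So xy^t z = a^{p+p!} b^{p+p!-1} ∉ L.
This is a contradiction; hence L is not regular.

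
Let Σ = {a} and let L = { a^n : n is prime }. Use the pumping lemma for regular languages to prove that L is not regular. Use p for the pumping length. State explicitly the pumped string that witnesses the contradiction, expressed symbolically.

a^{q(1+k)}

Suppose for contradiction that L is regular, and let p be the pumping length.
Let q be a prime with q ≥ p+2 (infinitely many primes exist), and take w = a^q ∈ L with |w| = q ≥ p.
By the pumping lemma, w = xyz with |xy| ≤ p and y is nonempty.
Then y = a^k for some k with 1 ≤ k ≤ p.
Since 1 ≤ k ≤ p, |xz| = q-k. Pump with i = q+1: |xy^{q+1}z| = (q-k)+(q+1)k = q+qk = q(1+k), which is composite (both factors ≥ 2). So xy^{q+1}z = a^{q(1+k)} ∉ L.
Contradiction. Therefore L is not regular.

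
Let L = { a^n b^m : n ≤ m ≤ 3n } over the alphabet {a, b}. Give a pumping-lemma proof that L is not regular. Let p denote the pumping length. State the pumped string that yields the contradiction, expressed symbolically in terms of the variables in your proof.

Suppose for contradiction that L is regular, and let p be the pumping length.
Take w = a^p b^p ∈ L (since p ≤ p ≤ 3p), with |w| = 2p ≥ p.
Write w = xyz as guaranteed by the lemma, with |xy| ≤ p and y is nonempty.
The first p characters of w are a's, so xy (and hence y) consists only of a's. Write y = a^k, 1 ≤ k ≤ p.
Pump with i = 2: xy^2z = a^{p+k} b^p. Now n = p+k > p = m, so the condition n ≤ m fails. Thus xy^2z ∉ L.
Contradiction. Therefore L is not regular.

a^{p+k} b^p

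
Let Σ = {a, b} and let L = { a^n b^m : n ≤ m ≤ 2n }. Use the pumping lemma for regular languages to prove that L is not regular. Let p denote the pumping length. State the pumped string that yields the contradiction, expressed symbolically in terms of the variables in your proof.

a^{p+k} b^p

Assume L is regular. Let p be the pumping length given by the pumping lemma.
Take w = a^p b^p ∈ L (since p ≤ p ≤ 2p), with |w| = 2p ≥ p.
Write w = xyz as guaranteed by the lemma, with |xy| ≤ p and |y| ≥ 1.
Since the first p symbols of w are all a's and |xy| ≤ p, y lies entirely in the leading a-block: y = a^k for some k with 1 ≤ k ≤ p.
Pump with i = 2: xy^2z = a^{p+k} b^p. Now n = p+k > p = m, so the condition n ≤ m fails. Thus xy^2z ∉ L.
This is a contradiction; hence L is not regular.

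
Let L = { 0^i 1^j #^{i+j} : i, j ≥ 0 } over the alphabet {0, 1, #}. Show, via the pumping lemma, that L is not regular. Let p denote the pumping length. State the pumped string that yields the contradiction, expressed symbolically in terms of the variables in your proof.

0^{p+k} 1^p #^{2p}

Assume L is regular; let p be its pumping constant.
Take w = 0^p 1^p #^{2p} ∈ L (with i=j=p, i+j=2p), |w| = 4p ≥ p.
By the pumping lemma, w = xyz with |xy| ≤ p and |y| > 0.
Since the first p symbols of w are all 0's and |xy| ≤ p, y lies entirely in the leading 0-block: y = 0^k for some k with 1 ≤ k ≤ p.
Consider xy^2z = 0^{p+k} 1^p #^{2p}. Now the 0- and 1-counts sum to 2p+k, but the #-count is 2p ≠ 2p+k. So xy^2z ∉ L.
This contradicts the pumping lemma, so L is not regular.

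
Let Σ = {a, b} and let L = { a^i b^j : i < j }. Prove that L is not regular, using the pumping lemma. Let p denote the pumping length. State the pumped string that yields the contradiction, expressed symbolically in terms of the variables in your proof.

Toward a contradiction, assume L is regular with pumping length p.
Choose w = a^p b^{p+1} ∈ L, with |w| = 2p+1 ≥ p.
The pumping lemma gives a decomposition w = xyz where |xy| ≤ p and y is nonempty.
The first p characters of w are a's, so xy (and hence y) consists only of a's. Write y = a^k, 1 ≤ k ≤ p.
Consider xy^2z = a^{p+k} b^{p+1}. Since k ≥ 1, the a-count p+k is at least p+1, so i < j fails; thus xy^2z ∉ L.
This is a contradiction; hence L is not regular.

a^{p+k} b^{p+1}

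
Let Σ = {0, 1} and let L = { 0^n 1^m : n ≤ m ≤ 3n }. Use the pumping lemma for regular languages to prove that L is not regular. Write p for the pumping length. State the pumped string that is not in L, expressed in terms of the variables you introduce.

Assume L is regular. Let p be the pumping length given by the pumping lemma.
Take w = 0^p 1^p ∈ L (since p ≤ p ≤ 3p), with |w| = 2p ≥ p.
Write w = xyz as guaranteed by the lemma, with |xy| ≤ p and |y| > 0.
The first p characters of w are 0's, so xy (and hence y) consists only of 0's. Write y = 0^k, 1 ≤ k ≤ p.
Pump with i = 2: xy^2z = 0^{p+k} 1^p. Now n = p+k > p = m, so the condition n ≤ m fails. Thus xy^2z ∉ L.
This contradicts the pumping lemma, so L is not regular.

0^{p+k} 1^p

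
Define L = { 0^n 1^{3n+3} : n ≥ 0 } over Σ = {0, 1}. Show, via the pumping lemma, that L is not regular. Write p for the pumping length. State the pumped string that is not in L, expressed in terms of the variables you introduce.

0^{p+k} 1^{3p+3}

Suppose for contradiction that L is regular, and let p be the pumping length.
Choose w = 0^p 1^{3p+3}, which is in L with |w| = 4p+3 ≥ p.
Write w = xyz as guaranteed by the lemma, with |xy| ≤ p and |y| ≥ 1.
Because |xy| ≤ p and w begins with p copies of 0, we have y = 0^k with 1 ≤ k ≤ p.
Pump with i = 2: xy^2z = 0^{p+k} 1^{3p+3}. For this to lie in L we would need 3p+3 = 3(p+k)+3, which forces k = 0. But k ≥ 1, so xy^2z ∉ L.
Contradiction. Therefore L is not regular.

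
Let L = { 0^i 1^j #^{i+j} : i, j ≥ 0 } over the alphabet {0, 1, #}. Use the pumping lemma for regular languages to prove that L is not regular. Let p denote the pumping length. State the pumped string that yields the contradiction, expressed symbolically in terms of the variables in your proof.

Suppose for contradiction that L is regular, and let p be the pumping length.
Take w = 0^p 1^p #^{2p} ∈ L (with i=j=p, i+j=2p), |w| = 4p ≥ p.
The pumping lemma gives a decomposition w = xyz where |xy| ≤ p and |y| > 0.
Since the first p symbols of w are all 0's and |xy| ≤ p, y lies entirely in the leading 0-block: y = 0^k for some k with 1 ≤ k ≤ p.
Consider xy^2z = 0^{p+k} 1^p #^{2p}. Now the 0- and 1-counts sum to 2p+k, but the #-count is 2p ≠ 2p+k. So xy^2z ∉ L.
This contradicts the pumping lemma, so L is not regular.

0^{p+k} 1^p #^{2p}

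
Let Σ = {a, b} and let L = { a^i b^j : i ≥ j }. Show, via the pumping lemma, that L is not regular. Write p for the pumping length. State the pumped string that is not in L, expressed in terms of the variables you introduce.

Suppose for contradiction that L is regular, and let p be the pumping length.
Choose w = a^p b^p ∈ L, with |w| = 2p ≥ p.
Write w = xyz as guaranteed by the lemma, with |xy| ≤ p and |y| ≥ 1.
Since the first p symbols of w are all a's and |xy| ≤ p, y lies entirely in the leading a-block: y = a^k for some k with 1 ≤ k ≤ p.
Consider xy^0z = xz = a^{p-k} b^p. Since k ≥ 1, the a-count p-k is less than p, so i ≥ j fails; thus xz ∉ L.
This is a contradiction; hence L is not regular.

a^{p-k} b^p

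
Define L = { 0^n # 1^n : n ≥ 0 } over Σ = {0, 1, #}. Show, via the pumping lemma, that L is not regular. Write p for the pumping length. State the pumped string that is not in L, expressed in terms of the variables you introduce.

0^{p+k} # 1^p

Assume L is regular. Let p be the pumping length given by the pumping lemma.
Take w = 0^p # 1^p ∈ L with |w| = 2p+1 ≥ p.
By the pumping lemma, w = xyz with |xy| ≤ p and |y| > 0.
Because |xy| ≤ p and w begins with p copies of 0, we have y = 0^k with 1 ≤ k ≤ p.
Pump with i = 2: xy^2z = 0^{p+k} # 1^p, which would require p+k = p. But k ≥ 1, so xy^2z ∉ L.
This is a contradiction; hence L is not regular.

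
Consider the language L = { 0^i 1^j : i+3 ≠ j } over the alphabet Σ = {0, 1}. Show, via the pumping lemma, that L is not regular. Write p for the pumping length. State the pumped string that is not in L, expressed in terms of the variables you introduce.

0^{p+p!} 1^{p+p!+3}

Toward a contradiction, assume L is regular with pumping length p.
Choose w = 0^p 1^{p+p!+3}. Since p ≠ (p+p!+3)-3 = p+p!, w ∈ L; and |w| ≥ p.
Write w = xyz as guaranteed by the lemma, with |xy| ≤ p and y is nonempty.
Since the first p symbols of w are all 0's and |xy| ≤ p, y lies entirely in the leading 0-block: y = 0^k for some k with 1 ≤ k ≤ p.
Since 1 ≤ k ≤ p, k divides p!; set t = 1 + p!/k. Then xy^t z has p + (p!/k)·k = p + p! copies of 0. Now the 0-count is p+p! and (1-count)-3 = (p+p!+3)-3 = p+p!, so i+3 ≠ j fails. So xy^t z = 0^{p+p!} 1^{p+p!+3} ∉ L.
This contradicts the pumping lemma, so L is not regular.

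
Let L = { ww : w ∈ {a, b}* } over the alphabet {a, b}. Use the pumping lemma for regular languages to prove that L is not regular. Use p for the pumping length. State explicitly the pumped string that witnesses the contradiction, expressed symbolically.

Assume L is regular. Let p be the pumping length given by the pumping lemma.
Take w = a^p b^p a^p b^p = uu where u = a^pb^p; then w ∈ L and |w| = 4p ≥ p.
By the pumping lemma, w = xyz with |xy| ≤ p and |y| > 0.
Because |xy| ≤ p and w begins with p copies of a, we have y = a^k with 1 ≤ k ≤ p.
Pump with i = 2: xy^2z = a^{p+k} b^p a^p b^p, of length 4p+k. Suppose this equals vv. The string starts with a and ends with b, so v does too; thus the boundary between the two copies of v is a b→a transition. There is exactly one such transition, at position 2p+k, so |v| = 2p+k and |vv| = 4p+2k ≠ 4p+k since k ≥ 1. So xy^2z ∉ L.
This is a contradiction; hence L is not regular.

a^{p+k} b^p a^p b^p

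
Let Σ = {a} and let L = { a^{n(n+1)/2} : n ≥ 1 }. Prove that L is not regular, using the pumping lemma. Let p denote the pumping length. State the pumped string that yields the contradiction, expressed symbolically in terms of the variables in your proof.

Toward a contradiction, assume L is regular with pumping length p.
Take w = a^{p(p+1)/2} ∈ L with |w| = p(p+1)/2 ≥ p.
The pumping lemma gives a decomposition w = xyz where |xy| ≤ p and y is nonempty.
Then y = a^k for some k with 1 ≤ k ≤ p.
Pump with i = 2: xy^2z = a^{p(p+1)/2+k}. Since 1 ≤ k ≤ p, p(p+1)/2 < p(p+1)/2+k ≤ p(p+1)/2+p < (p+1)(p+2)/2, so p(p+1)/2+k is strictly between consecutive triangular numbers. So xy^2z ∉ L.
Contradiction. Therefore L is not regular.

a^{p(p+1)/2+k}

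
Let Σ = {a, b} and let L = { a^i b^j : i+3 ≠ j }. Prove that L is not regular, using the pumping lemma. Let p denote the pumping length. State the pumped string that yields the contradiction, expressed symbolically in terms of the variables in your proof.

a^{p+p!} b^{p+p!+3}

Assume L is regular; let p be its pumping constant.
Choose w = a^p b^{p+p!+3}. Since p ≠ (p+p!+3)-3 = p+p!, w ∈ L; and |w| ≥ p.
The pumping lemma gives a decomposition w = xyz where |xy| ≤ p and y is nonempty.
Since the first p symbols of w are all a's and |xy| ≤ p, y lies entirely in the leading a-block: y = a^k for some k with 1 ≤ k ≤ p.
Since 1 ≤ k ≤ p, k divides p!; set t = 1 + p!/k. Then xy^t z has p + (p!/k)·k = p + p! copies of a. Now the a-count is p+p! and (b-count)-3 = (p+p!+3)-3 = p+p!, so i+3 ≠ j fails. So xy^t z = a^{p+p!} b^{p+p!+3} ∉ L.
This is a contradiction; hence L is not regular.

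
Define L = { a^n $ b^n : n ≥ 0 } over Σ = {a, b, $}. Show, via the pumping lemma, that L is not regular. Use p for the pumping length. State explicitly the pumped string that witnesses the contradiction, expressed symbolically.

Suppose for contradiction that L is regular, and let p be the pumping length.
Take w = a^p $ b^p ∈ L with |w| = 2p+1 ≥ p.
By the pumping lemma, w = xyz with |xy| ≤ p and |y| > 0.
Since the first p symbols of w are all a's and |xy| ≤ p, y lies entirely in the leading a-block: y = a^k for some k with 1 ≤ k ≤ p.
Pump with i = 2: xy^2z = a^{p+k} $ b^p, which would require p+k = p. But k ≥ 1, so xy^2z ∉ L.
This is a contradiction; hence L is not regular.

a^{p+k} $ b^p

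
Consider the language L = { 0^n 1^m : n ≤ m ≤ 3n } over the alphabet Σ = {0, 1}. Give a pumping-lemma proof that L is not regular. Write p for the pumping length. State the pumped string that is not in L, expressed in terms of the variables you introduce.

0^{p+k} 1^p

Assume L is regular. Let p be the pumping length given by the pumping lemma.
Take w = 0^p 1^p ∈ L (since p ≤ p ≤ 3p), with |w| = 2p ≥ p.
Write w = xyz as guaranteed by the lemma, with |xy| ≤ p and |y| ≥ 1.
Because |xy| ≤ p and w begins with p copies of 0, we have y = 0^k with 1 ≤ k ≤ p.
Pump with i = 2: xy^2z = 0^{p+k} 1^p. Now n = p+k > p = m, so the condition n ≤ m fails. Thus xy^2z ∉ L.
Contradiction. Therefore L is not regular.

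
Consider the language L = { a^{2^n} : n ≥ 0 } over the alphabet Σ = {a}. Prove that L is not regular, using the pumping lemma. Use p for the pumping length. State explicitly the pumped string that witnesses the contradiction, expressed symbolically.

a^{2^p+k}

Assume L is regular; let p be its pumping constant.
Take w = a^{2^p} ∈ L with |w| = 2^p ≥ p.
The pumping lemma gives a decomposition w = xyz where |xy| ≤ p and |y| > 0.
Then y = a^k for some k with 1 ≤ k ≤ p.
Pump with i = 2: xy^2z = a^{2^p+k}. Since 1 ≤ k ≤ p < 2^p, we have 2^p < 2^p+k < 2^{p+1}, so 2^p+k is not a power of 2. So xy^2z ∉ L.
Contradiction. Therefore L is not regular.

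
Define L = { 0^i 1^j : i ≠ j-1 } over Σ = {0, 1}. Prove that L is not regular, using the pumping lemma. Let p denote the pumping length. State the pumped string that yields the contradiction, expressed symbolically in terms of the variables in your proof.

0^{p+p!} 1^{p+p!+1}

Suppose for contradiction that L is regular, and let p be the pumping length.
Choose w = 0^p 1^{p+p!+1}. Since p ≠ (p+p!+1)-1 = p+p!, w ∈ L; and |w| ≥ p.
The pumping lemma gives a decomposition w = xyz where |xy| ≤ p and y is nonempty.
The first p characters of w are 0's, so xy (and hence y) consists only of 0's. Write y = 0^k, 1 ≤ k ≤ p.
Since 1 ≤ k ≤ p, k divides p!; set t = 1 + p!/k. Then xy^t z has p + (p!/k)·k = p + p! copies of 0. Now the 0-count is p+p! and (1-count)-1 = (p+p!+1)-1 = p+p!, so i ≠ j-1 fails. So xy^t z = 0^{p+p!} 1^{p+p!+1} ∉ L.
Contradiction. Therefore L is not regular.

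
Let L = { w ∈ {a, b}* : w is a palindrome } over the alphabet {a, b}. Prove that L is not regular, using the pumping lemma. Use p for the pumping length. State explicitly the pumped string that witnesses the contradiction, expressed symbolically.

a^{p+k} b a^p

Toward a contradiction, assume L is regular with pumping length p.
Take w = a^p b a^p, a palindrome of length 2p+1 ≥ p.
Write w = xyz as guaranteed by the lemma, with |xy| ≤ p and |y| > 0.
Since the first p symbols of w are all a's and |xy| ≤ p, y lies entirely in the leading a-block: y = a^k for some k with 1 ≤ k ≤ p.
Pump with i = 2: xy^2z = a^{p+k} b a^p. Its reverse is a^p b a^{p+k}, which differs from xy^2z since k ≥ 1. So xy^2z is not a palindrome and xy^2z ∉ L.
This is a contradiction; hence L is not regular.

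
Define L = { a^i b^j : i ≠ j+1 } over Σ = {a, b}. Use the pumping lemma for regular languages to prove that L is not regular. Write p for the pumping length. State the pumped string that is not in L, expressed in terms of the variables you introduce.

a^{p+p!} b^{p+p!-1}

Suppose for contradiction that L is regular, and let p be the pumping length.
Choose w = a^p b^{p+p!-1}. Since p ≠ (p+p!-1)+1 = p+p!, w ∈ L; and |w| ≥ p.
Write w = xyz as guaranteed by the lemma, with |xy| ≤ p and |y| ≥ 1.
The first p characters of w are a's, so xy (and hence y) consists only of a's. Write y = a^k, 1 ≤ k ≤ p.
Since 1 ≤ k ≤ p, k divides p!; set t = 1 + p!/k. Then xy^t z has p + (p!/k)·k = p + p! copies of a. Now the a-count is p+p! and (b-count)+1 = (p+p!-1)+1 = p+p!, so i ≠ j+1 fails. So xy^t z = a^{p+p!} b^{p+p!-1} ∉ L.
Contradiction. Therefore L is not regular.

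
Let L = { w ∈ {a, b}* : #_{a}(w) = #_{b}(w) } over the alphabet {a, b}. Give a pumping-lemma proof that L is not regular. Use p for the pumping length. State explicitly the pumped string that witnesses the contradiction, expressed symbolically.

a^{p+k} b^p

Suppose for contradiction that L is regular, and let p be the pumping length.
Choose w = a^p b^p ∈ L with |w| = 2p ≥ p.
By the pumping lemma, w = xyz with |xy| ≤ p and y is nonempty.
Because |xy| ≤ p and w begins with p copies of a, we have y = a^k with 1 ≤ k ≤ p.
Pump with i = 2: xy^2z = a^{p+k} b^p has p+k occurrences of a but only p of b. Since k ≥ 1 the counts differ, so xy^2z ∉ L.
Contradiction. Therefore L is not regular.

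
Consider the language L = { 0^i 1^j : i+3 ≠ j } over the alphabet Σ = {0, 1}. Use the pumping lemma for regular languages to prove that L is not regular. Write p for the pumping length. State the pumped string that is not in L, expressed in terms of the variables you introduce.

Suppose for contradiction that L is regular, and let p be the pumping length.
Choose w = 0^p 1^{p+p!+3}. Since p ≠ (p+p!+3)-3 = p+p!, w ∈ L; and |w| ≥ p.
Write w = xyz as guaranteed by the lemma, with |xy| ≤ p and |y| ≥ 1.
The first p characters of w are 0's, so xy (and hence y) consists only of 0's. Write y = 0^k, 1 ≤ k ≤ p.
Since 1 ≤ k ≤ p, k divides p!; set t = 1 + p!/k. Then xy^t z has p + (p!/k)·k = p + p! copies of 0. Now the 0-count is p+p! and (1-count)-3 = (p+p!+3)-3 = p+p!, so i+3 ≠ j fails. So xy^t z = 0^{p+p!} 1^{p+p!+3} ∉ L.
This contradicts the pumping lemma, so L is not regular.

0^{p+p!} 1^{p+p!+3}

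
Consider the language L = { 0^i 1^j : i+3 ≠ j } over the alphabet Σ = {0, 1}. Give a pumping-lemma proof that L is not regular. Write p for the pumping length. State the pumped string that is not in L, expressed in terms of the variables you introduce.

Assume L is regular; let p be its pumping constant.
Choose w = 0^p 1^{p+p!+3}. Since p ≠ (p+p!+3)-3 = p+p!, w ∈ L; and |w| ≥ p.
The pumping lemma gives a decomposition w = xyz where |xy| ≤ p and |y| > 0.
The first p characters of w are 0's, so xy (and hence y) consists only of 0's. Write y = 0^k, 1 ≤ k ≤ p.
Since 1 ≤ k ≤ p, k divides p!; set t = 1 + p!/k. Then xy^t z has p + (p!/k)·k = p + p! copies of 0. Now the 0-count is p+p! and (1-count)-3 = (p+p!+3)-3 = p+p!, so i+3 ≠ j fails. So xy^t z = 0^{p+p!} 1^{p+p!+3} ∉ L.
Contradiction. Therefore L is not regular.

0^{p+p!} 1^{p+p!+3}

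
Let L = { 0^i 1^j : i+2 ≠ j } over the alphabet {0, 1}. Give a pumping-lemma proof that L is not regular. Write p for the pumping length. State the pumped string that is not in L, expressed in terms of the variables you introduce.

0^{p+p!} 1^{p+p!+2}

Assume L is regular; let p be its pumping constant.
Choose w = 0^p 1^{p+p!+2}. Since p ≠ (p+p!+2)-2 = p+p!, w ∈ L; and |w| ≥ p.
By the pumping lemma, w = xyz with |xy| ≤ p and |y| > 0.
Because |xy| ≤ p and w begins with p copies of 0, we have y = 0^k with 1 ≤ k ≤ p.
Since 1 ≤ k ≤ p, k divides p!; set t = 1 + p!/k. Then xy^t z has p + (p!/k)·k = p + p! copies of 0. Now the 0-count is p+p! and (1-count)-2 = (p+p!+2)-2 = p+p!, so i+2 ≠ j fails. So xy^t z = 0^{p+p!} 1^{p+p!+2} ∉ L.
This is a contradiction; hence L is not regular.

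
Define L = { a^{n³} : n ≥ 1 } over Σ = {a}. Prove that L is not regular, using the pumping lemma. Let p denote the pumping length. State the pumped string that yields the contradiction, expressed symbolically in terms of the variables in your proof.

Toward a contradiction, assume L is regular with pumping length p.
Take w = a^{p³} ∈ L with |w| = p³ ≥ p.
The pumping lemma gives a decomposition w = xyz where |xy| ≤ p and y is nonempty.
Then y = a^k for some k with 1 ≤ k ≤ p.
Pump with i = 2: xy^2z = a^{p³+k}. Since 1 ≤ k ≤ p, p³ < p³+k ≤ p³+p < p³+3p²+3p+1 = (p+1)³, so p³+k is not a perfect cube. So xy^2z ∉ L.
This is a contradiction; hence L is not regular.

a^{p³+k}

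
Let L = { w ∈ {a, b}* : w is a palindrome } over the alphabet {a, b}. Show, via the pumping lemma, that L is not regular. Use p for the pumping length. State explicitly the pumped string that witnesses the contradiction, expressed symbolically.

a^{p+k} b a^p

Assume L is regular; let p be its pumping constant.
Take w = a^p b a^p, a palindrome of length 2p+1 ≥ p.
Write w = xyz as guaranteed by the lemma, with |xy| ≤ p and y is nonempty.
Since the first p symbols of w are all a's and |xy| ≤ p, y lies entirely in the leading a-block: y = a^k for some k with 1 ≤ k ≤ p.
Pump with i = 2: xy^2z = a^{p+k} b a^p. Its reverse is a^p b a^{p+k}, which differs from xy^2z since k ≥ 1. So xy^2z is not a palindrome and xy^2z ∉ L.
This is a contradiction; hence L is not regular.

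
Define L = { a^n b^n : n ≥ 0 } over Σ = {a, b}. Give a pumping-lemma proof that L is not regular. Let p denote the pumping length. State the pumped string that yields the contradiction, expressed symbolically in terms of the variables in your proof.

Assume L is regular. Let p be the pumping length given by the pumping lemma.
Let w = a^p b^p ∈ L; note |w| = 2p ≥ p.
The pumping lemma gives a decomposition w = xyz where |xy| ≤ p and |y| > 0.
Since the first p symbols of w are all a's and |xy| ≤ p, y lies entirely in the leading a-block: y = a^k for some k with 1 ≤ k ≤ p.
Pump with i = 2: xy^2z = a^{p+k} b^p. For this to lie in L we would need p = p+k, which forces k = 0. But k ≥ 1, so xy^2z ∉ L.
This contradicts the pumping lemma, so L is not regular.

a^{p+k} b^p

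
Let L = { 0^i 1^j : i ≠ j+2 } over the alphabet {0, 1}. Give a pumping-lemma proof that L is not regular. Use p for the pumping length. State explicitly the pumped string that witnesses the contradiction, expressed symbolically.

Toward a contradiction, assume L is regular with pumping length p.
Choose w = 0^p 1^{p+p!-2}. Since p ≠ (p+p!-2)+2 = p+p!, w ∈ L; and |w| ≥ p.
The pumping lemma gives a decomposition w = xyz where |xy| ≤ p and |y| ≥ 1.
Because |xy| ≤ p and w begins with p copies of 0, we have y = 0^k with 1 ≤ k ≤ p.
Since 1 ≤ k ≤ p, k divides p!; set t = 1 + p!/k. Then xy^t z has p + (p!/k)·k = p + p! copies of 0. Now the 0-count is p+p! and (1-count)+2 = (p+p!-2)+2 = p+p!, so i ≠ j+2 fails. So xy^t z = 0^{p+p!} 1^{p+p!-2} ∉ L.
Contradiction. Therefore L is not regular.

0^{p+p!} 1^{p+p!-2}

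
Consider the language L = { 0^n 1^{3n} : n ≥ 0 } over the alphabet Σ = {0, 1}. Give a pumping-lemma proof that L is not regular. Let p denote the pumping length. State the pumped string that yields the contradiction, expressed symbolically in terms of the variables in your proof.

0^{p+k} 1^{3p}

Suppose for contradiction that L is regular, and let p be the pumping length.
Choose w = 0^p 1^{3p}, which is in L with |w| = 4p ≥ p.
Write w = xyz as guaranteed by the lemma, with |xy| ≤ p and |y| > 0.
Because |xy| ≤ p and w begins with p copies of 0, we have y = 0^k with 1 ≤ k ≤ p.
Pump with i = 2: xy^2z = 0^{p+k} 1^{3p}. For this to lie in L we would need 3p = 3(p+k), which forces k = 0. But k ≥ 1, so xy^2z ∉ L.
This contradicts the pumping lemma, so L is not regular.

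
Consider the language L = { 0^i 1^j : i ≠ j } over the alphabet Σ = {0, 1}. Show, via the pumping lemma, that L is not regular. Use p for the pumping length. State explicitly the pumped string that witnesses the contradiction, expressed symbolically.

0^{p+p!} 1^{p+p!}

Suppose for contradiction that L is regular, and let p be the pumping length.
Choose w = 0^p 1^{p+p!}. Since p ≠ p+p!, w ∈ L; and |w| ≥ p.
Write w = xyz as guaranteed by the lemma, with |xy| ≤ p and |y| ≥ 1.
Because |xy| ≤ p and w begins with p copies of 0, we have y = 0^k with 1 ≤ k ≤ p.
Since 1 ≤ k ≤ p, k divides p!; set t = 1 + p!/k. Then xy^t z has p + (p!/k)·k = p + p! copies of 0. Now the 0-count equals the 1-count, so i ≠ j fails. So xy^t z = 0^{p+p!} 1^{p+p!} ∉ L.
This contradicts the pumping lemma, so L is not regular.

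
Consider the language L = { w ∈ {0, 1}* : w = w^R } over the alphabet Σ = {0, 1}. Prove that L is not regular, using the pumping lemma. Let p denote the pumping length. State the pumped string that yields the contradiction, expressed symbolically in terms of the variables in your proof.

Assume L is regular. Let p be the pumping length given by the pumping lemma.
Take w = 0^p 1 0^p, a palindrome of length 2p+1 ≥ p.
The pumping lemma gives a decomposition w = xyz where |xy| ≤ p and y is nonempty.
Because |xy| ≤ p and w begins with p copies of 0, we have y = 0^k with 1 ≤ k ≤ p.
Pump with i = 2: xy^2z = 0^{p+k} 1 0^p. Its reverse is 0^p 1 0^{p+k}, which differs from xy^2z since k ≥ 1. So xy^2z is not a palindrome and xy^2z ∉ L.
This is a contradiction; hence L is not regular.

0^{p+k} 1 0^p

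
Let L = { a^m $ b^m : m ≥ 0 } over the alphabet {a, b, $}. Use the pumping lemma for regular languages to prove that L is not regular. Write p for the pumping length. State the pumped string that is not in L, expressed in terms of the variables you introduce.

Suppose for contradiction that L is regular, and let p be the pumping length.
Take w = a^p $ b^p ∈ L with |w| = 2p+1 ≥ p.
The pumping lemma gives a decomposition w = xyz where |xy| ≤ p and |y| ≥ 1.
Because |xy| ≤ p and w begins with p copies of a, we have y = a^k with 1 ≤ k ≤ p.
Pump with i = 2: xy^2z = a^{p+k} $ b^p, which would require p+k = p. But k ≥ 1, so xy^2z ∉ L.
This is a contradiction; hence L is not regular.

a^{p+k} $ b^p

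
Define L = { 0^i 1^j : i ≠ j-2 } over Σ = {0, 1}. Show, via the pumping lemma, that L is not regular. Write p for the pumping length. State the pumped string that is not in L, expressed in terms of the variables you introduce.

Toward a contradiction, assume L is regular with pumping length p.
Choose w = 0^p 1^{p+p!+2}. Since p ≠ (p+p!+2)-2 = p+p!, w ∈ L; and |w| ≥ p.
The pumping lemma gives a decomposition w = xyz where |xy| ≤ p and y is nonempty.
Because |xy| ≤ p and w begins with p copies of 0, we have y = 0^k with 1 ≤ k ≤ p.
Since 1 ≤ k ≤ p, k divides p!; set t = 1 + p!/k. Then xy^t z has p + (p!/k)·k = p + p! copies of 0. Now the 0-count is p+p! and (1-count)-2 = (p+p!+2)-2 = p+p!, so i ≠ j-2 fails. So xy^t z = 0^{p+p!} 1^{p+p!+2} ∉ L.
Contradiction. Therefore L is not regular.

0^{p+p!} 1^{p+p!+2}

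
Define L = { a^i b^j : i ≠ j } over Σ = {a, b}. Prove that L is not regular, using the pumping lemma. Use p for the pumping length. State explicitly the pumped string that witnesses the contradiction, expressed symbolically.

Toward a contradiction, assume L is regular with pumping length p.
Choose w = a^p b^{p+p!}. Since p ≠ p+p!, w ∈ L; and |w| ≥ p.
The pumping lemma gives a decomposition w = xyz where |xy| ≤ p and |y| > 0.
Since the first p symbols of w are all a's and |xy| ≤ p, y lies entirely in the leading a-block: y = a^k for some k with 1 ≤ k ≤ p.
Since 1 ≤ k ≤ p, k divides p!; set t = 1 + p!/k. Then xy^t z has p + (p!/k)·k = p + p! copies of a. Now the a-count equals the b-count, so i ≠ j fails. So xy^t z = a^{p+p!} b^{p+p!} ∉ L.
Contradiction. Therefore L is not regular.

a^{p+p!} b^{p+p!}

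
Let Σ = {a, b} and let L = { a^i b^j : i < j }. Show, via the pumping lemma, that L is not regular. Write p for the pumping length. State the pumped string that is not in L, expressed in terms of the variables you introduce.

a^{p+k} b^{p+1}

Assume L is regular. Let p be the pumping length given by the pumping lemma.
Choose w = a^p b^{p+1} ∈ L, with |w| = 2p+1 ≥ p.
Write w = xyz as guaranteed by the lemma, with |xy| ≤ p and y is nonempty.
The first p characters of w are a's, so xy (and hence y) consists only of a's. Write y = a^k, 1 ≤ k ≤ p.
Consider xy^2z = a^{p+k} b^{p+1}. Since k ≥ 1, the a-count p+k is at least p+1, so i < j fails; thus xy^2z ∉ L.
This contradicts the pumping lemma, so L is not regular.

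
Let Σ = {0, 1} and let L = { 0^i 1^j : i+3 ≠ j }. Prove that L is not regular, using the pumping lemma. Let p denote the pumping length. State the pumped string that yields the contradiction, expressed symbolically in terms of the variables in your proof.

Assume L is regular. Let p be the pumping length given by the pumping lemma.
Choose w = 0^p 1^{p+p!+3}. Since p ≠ (p+p!+3)-3 = p+p!, w ∈ L; and |w| ≥ p.
By the pumping lemma, w = xyz with |xy| ≤ p and |y| ≥ 1.
Because |xy| ≤ p and w begins with p copies of 0, we have y = 0^k with 1 ≤ k ≤ p.
Since 1 ≤ k ≤ p, k divides p!; set t = 1 + p!/k. Then xy^t z has p + (p!/k)·k = p + p! copies of 0. Now the 0-count is p+p! and (1-count)-3 = (p+p!+3)-3 = p+p!, so i+3 ≠ j fails. So xy^t z = 0^{p+p!} 1^{p+p!+3} ∉ L.
This contradicts the pumping lemma, so L is not regular.

0^{p+p!} 1^{p+p!+3}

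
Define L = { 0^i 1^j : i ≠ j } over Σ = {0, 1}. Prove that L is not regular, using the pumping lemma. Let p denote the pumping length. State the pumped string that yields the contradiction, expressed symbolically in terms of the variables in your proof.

0^{p+p!} 1^{p+p!}

Assume L is regular. Let p be the pumping length given by the pumping lemma.
Choose w = 0^p 1^{p+p!}. Since p ≠ p+p!, w ∈ L; and |w| ≥ p.
Write w = xyz as guaranteed by the lemma, with |xy| ≤ p and |y| > 0.
The first p characters of w are 0's, so xy (and hence y) consists only of 0's. Write y = 0^k, 1 ≤ k ≤ p.
Since 1 ≤ k ≤ p, k divides p!; set t = 1 + p!/k. Then xy^t z has p + (p!/k)·k = p + p! copies of 0. Now the 0-count equals the 1-count, so i ≠ j fails. So xy^t z = 0^{p+p!} 1^{p+p!} ∉ L.
This contradicts the pumping lemma, so L is not regular.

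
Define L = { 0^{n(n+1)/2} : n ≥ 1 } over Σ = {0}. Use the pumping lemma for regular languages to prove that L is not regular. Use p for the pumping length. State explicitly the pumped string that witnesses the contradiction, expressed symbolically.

Assume L is regular; let p be its pumping constant.
Take w = 0^{p(p+1)/2} ∈ L with |w| = p(p+1)/2 ≥ p.
The pumping lemma gives a decomposition w = xyz where |xy| ≤ p and |y| > 0.
Then y = 0^k for some k with 1 ≤ k ≤ p.
Pump with i = 2: xy^2z = 0^{p(p+1)/2+k}. Since 1 ≤ k ≤ p, p(p+1)/2 < p(p+1)/2+k ≤ p(p+1)/2+p < (p+1)(p+2)/2, so p(p+1)/2+k is strictly between consecutive triangular numbers. So xy^2z ∉ L.
This is a contradiction; hence L is not regular.

0^{p(p+1)/2+k}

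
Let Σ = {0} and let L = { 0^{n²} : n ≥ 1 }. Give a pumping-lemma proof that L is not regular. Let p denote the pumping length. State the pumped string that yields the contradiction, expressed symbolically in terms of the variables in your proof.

Suppose for contradiction that L is regular, and let p be the pumping length.
Take w = 0^{p²} ∈ L with |w| = p² ≥ p.
The pumping lemma gives a decomposition w = xyz where |xy| ≤ p and |y| > 0.
Then y = 0^k for some k with 1 ≤ k ≤ p.
Pump with i = 2: xy^2z = 0^{p²+k}. Since 1 ≤ k ≤ p, p² < p²+k ≤ p²+p < (p+1)², so p²+k lies strictly between consecutive squares and is not a perfect square. So xy^2z ∉ L.
Contradiction. Therefore L is not regular.

0^{p²+k}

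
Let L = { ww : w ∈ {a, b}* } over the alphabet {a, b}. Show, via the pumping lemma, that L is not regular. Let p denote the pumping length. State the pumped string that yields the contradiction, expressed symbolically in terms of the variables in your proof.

a^{p+k} b^p a^p b^p

Suppose for contradiction that L is regular, and let p be the pumping length.
Take w = a^p b^p a^p b^p = uu where u = a^pb^p; then w ∈ L and |w| = 4p ≥ p.
Write w = xyz as guaranteed by the lemma, with |xy| ≤ p and |y| > 0.
Since the first p symbols of w are all a's and |xy| ≤ p, y lies entirely in the leading a-block: y = a^k for some k with 1 ≤ k ≤ p.
Pump with i = 2: xy^2z = a^{p+k} b^p a^p b^p, of length 4p+k. Suppose this equals vv. The string starts with a and ends with b, so v does too; thus the boundary between the two copies of v is a b→a transition. There is exactly one such transition, at position 2p+k, so |v| = 2p+k and |vv| = 4p+2k ≠ 4p+k since k ≥ 1. So xy^2z ∉ L.
This is a contradiction; hence L is not regular.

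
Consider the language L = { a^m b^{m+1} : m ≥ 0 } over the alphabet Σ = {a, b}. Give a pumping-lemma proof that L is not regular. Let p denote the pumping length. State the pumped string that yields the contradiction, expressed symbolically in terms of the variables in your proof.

Assume L is regular. Let p be the pumping length given by the pumping lemma.
Let w = a^p b^{p+1} ∈ L; note |w| = 2p+1 ≥ p.
Write w = xyz as guaranteed by the lemma, with |xy| ≤ p and y is nonempty.
Since the first p symbols of w are all a's and |xy| ≤ p, y lies entirely in the leading a-block: y = a^k for some k with 1 ≤ k ≤ p.
Pump with i = 2: xy^2z = a^{p+k} b^{p+1}. For this to lie in L we would need p+1 = (p+k)+1, which forces k = 0. But k ≥ 1, so xy^2z ∉ L.
This is a contradiction; hence L is not regular.

a^{p+k} b^{p+1}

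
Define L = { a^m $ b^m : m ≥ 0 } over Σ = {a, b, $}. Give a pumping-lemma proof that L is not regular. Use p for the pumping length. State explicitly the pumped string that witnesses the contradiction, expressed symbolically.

Assume L is regular. Let p be the pumping length given by the pumping lemma.
Take w = a^p $ b^p ∈ L with |w| = 2p+1 ≥ p.
By the pumping lemma, w = xyz with |xy| ≤ p and |y| > 0.
Since the first p symbols of w are all a's and |xy| ≤ p, y lies entirely in the leading a-block: y = a^k for some k with 1 ≤ k ≤ p.
Pump with i = 2: xy^2z = a^{p+k} $ b^p, which would require p+k = p. But k ≥ 1, so xy^2z ∉ L.
This is a contradiction; hence L is not regular.

a^{p+k} $ b^p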